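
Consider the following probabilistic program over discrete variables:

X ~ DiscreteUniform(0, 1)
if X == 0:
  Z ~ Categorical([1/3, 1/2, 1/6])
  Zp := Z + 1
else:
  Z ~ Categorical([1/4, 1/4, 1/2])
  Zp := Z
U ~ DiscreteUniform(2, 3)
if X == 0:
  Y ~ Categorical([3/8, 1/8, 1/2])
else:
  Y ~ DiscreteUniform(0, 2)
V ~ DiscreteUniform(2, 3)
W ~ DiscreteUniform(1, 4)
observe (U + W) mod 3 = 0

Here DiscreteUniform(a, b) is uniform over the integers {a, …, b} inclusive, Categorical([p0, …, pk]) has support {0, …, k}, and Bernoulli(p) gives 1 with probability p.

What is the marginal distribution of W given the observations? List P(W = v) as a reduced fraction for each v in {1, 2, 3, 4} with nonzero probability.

P(W=1) = 1/3, P(W=3) = 1/3, P(W=4) = 1/3

Enumerate traces; 108 have nonzero weight after conditioning:
  (X=0, Z=0, U=2, Y=0, V=2, W=1) weight 1/256
  (X=0, Z=0, U=2, Y=0, V=2, W=4) weight 1/256
  (X=0, Z=0, U=2, Y=0, V=3, W=1) weight 1/256
  (X=0, Z=0, U=2, Y=0, V=3, W=4) weight 1/256
  (X=0, Z=0, U=2, Y=1, V=2, W=1) weight 1/768
  (X=0, Z=0, U=2, Y=1, V=2, W=4) weight 1/768
  (X=0, Z=0, U=2, Y=1, V=3, W=1) weight 1/768
  (X=0, Z=0, U=2, Y=1, V=3, W=4) weight 1/768
  (X=0, Z=0, U=3, Y=0, V=2, W=3) weight 1/256
  … 99 more
Group by W:
  weight(W=1) = 1/8
  weight(W=3) = 1/8
  weight(W=4) = 1/8
Total weight = 1/8 + 1/8 + 1/8 = 3/8
P(W=1 | obs) = 1/8 / 3/8 = 1/3
P(W=3 | obs) = 1/8 / 3/8 = 1/3
P(W=4 | obs) = 1/8 / 3/8 = 1/3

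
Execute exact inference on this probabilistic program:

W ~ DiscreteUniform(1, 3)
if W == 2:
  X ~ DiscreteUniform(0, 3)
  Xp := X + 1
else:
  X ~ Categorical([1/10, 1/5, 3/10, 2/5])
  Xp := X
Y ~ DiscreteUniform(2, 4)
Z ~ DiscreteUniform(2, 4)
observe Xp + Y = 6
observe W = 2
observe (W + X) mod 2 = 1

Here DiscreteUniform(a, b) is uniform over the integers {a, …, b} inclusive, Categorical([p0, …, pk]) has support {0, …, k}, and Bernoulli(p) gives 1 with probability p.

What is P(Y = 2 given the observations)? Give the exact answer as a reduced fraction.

P(Y = 2 | obs) = 1/2

Enumerate traces; 6 have nonzero weight after conditioning:
  (W=2, X=1, Y=4, Z=2) weight 1/108
  (W=2, X=1, Y=4, Z=3) weight 1/108
  (W=2, X=1, Y=4, Z=4) weight 1/108
  (W=2, X=3, Y=2, Z=2) weight 1/108
  (W=2, X=3, Y=2, Z=3) weight 1/108
  (W=2, X=3, Y=2, Z=4) weight 1/108
Group by Y:
  weight(Y=2) = 1/36
  weight(Y=4) = 1/36
Total weight = 1/36 + 1/36 = 1/18
P(Y=2 | obs) = 1/36 / 1/18 = 1/2
P(Y=4 | obs) = 1/36 / 1/18 = 1/2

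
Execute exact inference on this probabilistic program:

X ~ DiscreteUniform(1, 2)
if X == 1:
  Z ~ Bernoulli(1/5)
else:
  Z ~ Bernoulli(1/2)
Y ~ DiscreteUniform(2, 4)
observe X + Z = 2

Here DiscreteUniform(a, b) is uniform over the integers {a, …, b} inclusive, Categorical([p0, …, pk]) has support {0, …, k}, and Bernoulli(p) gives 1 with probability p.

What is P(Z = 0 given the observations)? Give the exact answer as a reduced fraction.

Enumerate traces; 6 have nonzero weight after conditioning:
  (X=1, Z=1, Y=2) weight 1/30
  (X=1, Z=1, Y=3) weight 1/30
  (X=1, Z=1, Y=4) weight 1/30
  (X=2, Z=0, Y=2) weight 1/12
  (X=2, Z=0, Y=3) weight 1/12
  (X=2, Z=0, Y=4) weight 1/12
Group by Z:
  weight(Z=0) = 1/4
  weight(Z=1) = 1/10
Total weight = 1/4 + 1/10 = 7/20
P(Z=0 | obs) = 1/4 / 7/20 = 5/7
P(Z=1 | obs) = 1/10 / 7/20 = 2/7

P(Z = 0 | obs) = 5/7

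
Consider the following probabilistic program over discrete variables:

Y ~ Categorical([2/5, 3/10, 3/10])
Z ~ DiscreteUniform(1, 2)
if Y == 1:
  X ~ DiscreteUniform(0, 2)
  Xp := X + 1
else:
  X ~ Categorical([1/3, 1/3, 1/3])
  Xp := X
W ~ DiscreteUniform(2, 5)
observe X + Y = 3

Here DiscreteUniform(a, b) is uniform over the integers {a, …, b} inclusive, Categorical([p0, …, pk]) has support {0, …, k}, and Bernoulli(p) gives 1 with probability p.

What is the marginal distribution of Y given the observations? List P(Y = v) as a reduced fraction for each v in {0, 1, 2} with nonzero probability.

P(Y=1) = 1/2, P(Y=2) = 1/2

Enumerate traces; 16 have nonzero weight after conditioning:
  (Y=1, Z=1, X=2, W=2) weight 1/80
  (Y=1, Z=1, X=2, W=3) weight 1/80
  (Y=1, Z=1, X=2, W=4) weight 1/80
  (Y=1, Z=1, X=2, W=5) weight 1/80
  (Y=1, Z=2, X=2, W=2) weight 1/80
  (Y=1, Z=2, X=2, W=3) weight 1/80
  (Y=1, Z=2, X=2, W=4) weight 1/80
  (Y=1, Z=2, X=2, W=5) weight 1/80
  (Y=2, Z=1, X=1, W=2) weight 1/80
  … 7 more
Group by Y:
  weight(Y=1) = 1/10
  weight(Y=2) = 1/10
Total weight = 1/10 + 1/10 = 1/5
P(Y=1 | obs) = 1/10 / 1/5 = 1/2
P(Y=2 | obs) = 1/10 / 1/5 = 1/2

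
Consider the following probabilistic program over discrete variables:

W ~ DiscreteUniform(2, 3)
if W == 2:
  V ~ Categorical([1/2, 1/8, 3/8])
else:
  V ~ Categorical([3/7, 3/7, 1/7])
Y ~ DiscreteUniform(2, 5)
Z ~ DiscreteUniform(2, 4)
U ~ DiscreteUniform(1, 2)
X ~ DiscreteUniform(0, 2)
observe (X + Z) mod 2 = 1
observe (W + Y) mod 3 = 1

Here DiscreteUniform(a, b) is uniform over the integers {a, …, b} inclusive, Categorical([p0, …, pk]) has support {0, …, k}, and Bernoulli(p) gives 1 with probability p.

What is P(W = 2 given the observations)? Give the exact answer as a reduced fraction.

Enumerate traces; 72 have nonzero weight after conditioning:
  (W=2, V=0, Y=2, Z=2, U=1, X=1) weight 1/288
  (W=2, V=0, Y=2, Z=2, U=2, X=1) weight 1/288
  (W=2, V=0, Y=2, Z=3, U=1, X=0) weight 1/288
  (W=2, V=0, Y=2, Z=3, U=1, X=2) weight 1/288
  (W=2, V=0, Y=2, Z=3, U=2, X=0) weight 1/288
  (W=2, V=0, Y=2, Z=3, U=2, X=2) weight 1/288
  (W=2, V=0, Y=2, Z=4, U=1, X=1) weight 1/288
  (W=2, V=0, Y=2, Z=4, U=2, X=1) weight 1/288
  (W=3, V=0, Y=4, Z=2, U=1, X=1) weight 1/336
  … 63 more
Group by W:
  weight(W=2) = 1/9
  weight(W=3) = 1/18
Total weight = 1/9 + 1/18 = 1/6
P(W=2 | obs) = 1/9 / 1/6 = 2/3
P(W=3 | obs) = 1/18 / 1/6 = 1/3

P(W = 2 | obs) = 2/3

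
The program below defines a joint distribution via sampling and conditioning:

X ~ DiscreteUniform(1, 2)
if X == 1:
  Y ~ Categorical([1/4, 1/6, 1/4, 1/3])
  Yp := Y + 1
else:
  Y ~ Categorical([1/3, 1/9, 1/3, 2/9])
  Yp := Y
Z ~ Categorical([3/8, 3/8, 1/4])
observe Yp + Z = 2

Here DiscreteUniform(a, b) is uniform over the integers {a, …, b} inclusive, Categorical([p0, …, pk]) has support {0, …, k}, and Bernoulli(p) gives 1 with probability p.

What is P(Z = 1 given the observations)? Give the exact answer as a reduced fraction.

Enumerate traces; 5 have nonzero weight after conditioning:
  (X=1, Y=0, Z=1) weight 3/64
  (X=1, Y=1, Z=0) weight 1/32
  (X=2, Y=0, Z=2) weight 1/24
  (X=2, Y=1, Z=1) weight 1/48
  (X=2, Y=2, Z=0) weight 1/16
Group by Z:
  weight(Z=0) = 3/32
  weight(Z=1) = 13/192
  weight(Z=2) = 1/24
Total weight = 3/32 + 13/192 + 1/24 = 13/64
P(Z=0 | obs) = 3/32 / 13/64 = 6/13
P(Z=1 | obs) = 13/192 / 13/64 = 1/3
P(Z=2 | obs) = 1/24 / 13/64 = 8/39

P(Z = 1 | obs) = 1/3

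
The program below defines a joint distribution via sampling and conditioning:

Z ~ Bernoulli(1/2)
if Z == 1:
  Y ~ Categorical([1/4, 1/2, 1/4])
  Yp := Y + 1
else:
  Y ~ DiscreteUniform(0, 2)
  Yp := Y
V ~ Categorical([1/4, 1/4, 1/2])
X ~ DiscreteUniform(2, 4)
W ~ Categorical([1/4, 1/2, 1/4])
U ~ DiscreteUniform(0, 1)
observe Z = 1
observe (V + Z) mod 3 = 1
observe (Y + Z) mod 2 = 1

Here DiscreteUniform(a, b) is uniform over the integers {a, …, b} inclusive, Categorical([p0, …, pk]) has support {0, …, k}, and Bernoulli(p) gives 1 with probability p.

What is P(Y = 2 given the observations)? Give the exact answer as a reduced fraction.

Enumerate traces; 36 have nonzero weight after conditioning:
  (Z=1, Y=0, V=0, X=2, W=0, U=0) weight 1/768
  (Z=1, Y=0, V=0, X=2, W=0, U=1) weight 1/768
  (Z=1, Y=0, V=0, X=2, W=1, U=0) weight 1/384
  (Z=1, Y=0, V=0, X=2, W=1, U=1) weight 1/384
  (Z=1, Y=0, V=0, X=2, W=2, U=0) weight 1/768
  (Z=1, Y=0, V=0, X=2, W=2, U=1) weight 1/768
  (Z=1, Y=0, V=0, X=3, W=0, U=0) weight 1/768
  (Z=1, Y=0, V=0, X=3, W=0, U=1) weight 1/768
  (Z=1, Y=2, V=0, X=2, W=0, U=0) weight 1/768
  … 27 more
Group by Y:
  weight(Y=0) = 1/32
  weight(Y=2) = 1/32
Total weight = 1/32 + 1/32 = 1/16
P(Y=0 | obs) = 1/32 / 1/16 = 1/2
P(Y=2 | obs) = 1/32 / 1/16 = 1/2

P(Y = 2 | obs) = 1/2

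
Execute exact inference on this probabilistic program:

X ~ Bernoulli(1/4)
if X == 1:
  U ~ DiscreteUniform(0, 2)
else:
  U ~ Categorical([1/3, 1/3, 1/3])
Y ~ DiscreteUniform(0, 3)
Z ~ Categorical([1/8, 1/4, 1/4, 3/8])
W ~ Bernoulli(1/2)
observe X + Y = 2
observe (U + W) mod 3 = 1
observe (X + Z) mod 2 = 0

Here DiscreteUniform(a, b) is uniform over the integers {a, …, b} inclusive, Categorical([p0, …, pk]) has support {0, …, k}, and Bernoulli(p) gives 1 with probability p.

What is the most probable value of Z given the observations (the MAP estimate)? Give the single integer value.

argmax_v P(Z = v | obs) = 2

Enumerate traces; 8 have nonzero weight after conditioning:
  (X=0, U=0, Y=2, Z=0, W=1) weight 1/256
  (X=0, U=0, Y=2, Z=2, W=1) weight 1/128
  (X=0, U=1, Y=2, Z=0, W=0) weight 1/256
  (X=0, U=1, Y=2, Z=2, W=0) weight 1/128
  (X=1, U=0, Y=1, Z=1, W=1) weight 1/384
  (X=1, U=0, Y=1, Z=3, W=1) weight 1/256
  (X=1, U=1, Y=1, Z=1, W=0) weight 1/384
  (X=1, U=1, Y=1, Z=3, W=0) weight 1/256
Group by Z:
  weight(Z=0) = 1/128
  weight(Z=1) = 1/192
  weight(Z=2) = 1/64
  weight(Z=3) = 1/128
Total weight = 1/128 + 1/192 + 1/64 + 1/128 = 7/192
P(Z=0 | obs) = 1/128 / 7/192 = 3/14
P(Z=1 | obs) = 1/192 / 7/192 = 1/7
P(Z=2 | obs) = 1/64 / 7/192 = 3/7
P(Z=3 | obs) = 1/128 / 7/192 = 3/14
argmax = 2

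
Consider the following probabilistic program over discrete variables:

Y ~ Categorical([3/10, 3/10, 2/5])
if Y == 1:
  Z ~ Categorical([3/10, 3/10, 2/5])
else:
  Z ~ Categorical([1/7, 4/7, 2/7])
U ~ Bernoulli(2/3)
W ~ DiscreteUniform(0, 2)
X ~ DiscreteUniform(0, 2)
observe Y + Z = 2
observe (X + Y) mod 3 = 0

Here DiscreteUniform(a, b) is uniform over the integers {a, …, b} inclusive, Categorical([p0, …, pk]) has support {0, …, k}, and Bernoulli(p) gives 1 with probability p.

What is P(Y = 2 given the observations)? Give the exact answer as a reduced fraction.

Enumerate traces; 18 have nonzero weight after conditioning:
  (Y=0, Z=2, U=0, W=0, X=0) weight 1/315
  (Y=0, Z=2, U=0, W=1, X=0) weight 1/315
  (Y=0, Z=2, U=0, W=2, X=0) weight 1/315
  (Y=0, Z=2, U=1, W=0, X=0) weight 2/315
  (Y=0, Z=2, U=1, W=1, X=0) weight 2/315
  (Y=0, Z=2, U=1, W=2, X=0) weight 2/315
  (Y=1, Z=1, U=0, W=0, X=2) weight 1/300
  (Y=1, Z=1, U=0, W=1, X=2) weight 1/300
  (Y=2, Z=0, U=0, W=0, X=1) weight 2/945
  … 9 more
Group by Y:
  weight(Y=0) = 1/35
  weight(Y=1) = 3/100
  weight(Y=2) = 2/105
Total weight = 1/35 + 3/100 + 2/105 = 163/2100
P(Y=0 | obs) = 1/35 / 163/2100 = 60/163
P(Y=1 | obs) = 3/100 / 163/2100 = 63/163
P(Y=2 | obs) = 2/105 / 163/2100 = 40/163

P(Y = 2 | obs) = 40/163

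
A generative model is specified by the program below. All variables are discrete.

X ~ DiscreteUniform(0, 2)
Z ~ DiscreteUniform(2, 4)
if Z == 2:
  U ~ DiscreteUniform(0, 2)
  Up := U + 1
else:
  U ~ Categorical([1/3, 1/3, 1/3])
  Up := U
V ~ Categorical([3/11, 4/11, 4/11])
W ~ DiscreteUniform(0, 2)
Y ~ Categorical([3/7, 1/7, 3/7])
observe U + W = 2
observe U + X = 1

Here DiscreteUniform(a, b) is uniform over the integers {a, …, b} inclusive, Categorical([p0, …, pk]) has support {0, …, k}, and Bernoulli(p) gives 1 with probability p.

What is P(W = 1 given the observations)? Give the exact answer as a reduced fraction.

P(W = 1 | obs) = 1/2

Enumerate traces; 54 have nonzero weight after conditioning:
  (X=0, Z=2, U=1, V=0, W=1, Y=0) weight 1/693
  (X=0, Z=2, U=1, V=0, W=1, Y=1) weight 1/2079
  (X=0, Z=2, U=1, V=0, W=1, Y=2) weight 1/693
  (X=0, Z=2, U=1, V=1, W=1, Y=0) weight 4/2079
  (X=0, Z=2, U=1, V=1, W=1, Y=1) weight 4/6237
  (X=0, Z=2, U=1, V=1, W=1, Y=2) weight 4/2079
  (X=0, Z=2, U=1, V=2, W=1, Y=0) weight 4/2079
  (X=0, Z=2, U=1, V=2, W=1, Y=1) weight 4/6237
  (X=1, Z=2, U=0, V=0, W=2, Y=0) weight 1/693
  … 45 more
Group by W:
  weight(W=1) = 1/27
  weight(W=2) = 1/27
Total weight = 1/27 + 1/27 = 2/27
P(W=1 | obs) = 1/27 / 2/27 = 1/2
P(W=2 | obs) = 1/27 / 2/27 = 1/2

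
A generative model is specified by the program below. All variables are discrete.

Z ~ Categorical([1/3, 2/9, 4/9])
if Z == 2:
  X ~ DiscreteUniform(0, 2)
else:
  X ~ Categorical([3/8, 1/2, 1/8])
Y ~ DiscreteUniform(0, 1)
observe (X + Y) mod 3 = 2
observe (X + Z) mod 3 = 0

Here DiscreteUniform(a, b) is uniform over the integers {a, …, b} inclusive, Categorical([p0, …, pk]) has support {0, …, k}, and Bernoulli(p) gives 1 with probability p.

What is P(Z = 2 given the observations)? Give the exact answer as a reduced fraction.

Enumerate traces; 2 have nonzero weight after conditioning:
  (Z=1, X=2, Y=0) weight 1/72
  (Z=2, X=1, Y=1) weight 2/27
Group by Z:
  weight(Z=1) = 1/72
  weight(Z=2) = 2/27
Total weight = 1/72 + 2/27 = 19/216
P(Z=1 | obs) = 1/72 / 19/216 = 3/19
P(Z=2 | obs) = 2/27 / 19/216 = 16/19

P(Z = 2 | obs) = 16/19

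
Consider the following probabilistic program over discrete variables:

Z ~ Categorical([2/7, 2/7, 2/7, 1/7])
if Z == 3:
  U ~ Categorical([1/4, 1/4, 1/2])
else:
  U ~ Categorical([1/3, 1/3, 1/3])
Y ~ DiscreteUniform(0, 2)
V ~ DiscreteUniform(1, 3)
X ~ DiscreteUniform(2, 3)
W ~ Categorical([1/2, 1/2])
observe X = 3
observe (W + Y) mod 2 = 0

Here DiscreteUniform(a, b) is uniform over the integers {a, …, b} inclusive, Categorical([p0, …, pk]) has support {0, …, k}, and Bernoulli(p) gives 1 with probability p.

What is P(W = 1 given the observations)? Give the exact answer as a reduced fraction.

P(W = 1 | obs) = 1/3

Enumerate traces; 108 have nonzero weight after conditioning:
  (Z=0, U=0, Y=0, V=1, X=3, W=0) weight 1/378
  (Z=0, U=0, Y=0, V=2, X=3, W=0) weight 1/378
  (Z=0, U=0, Y=0, V=3, X=3, W=0) weight 1/378
  (Z=0, U=0, Y=1, V=1, X=3, W=1) weight 1/378
  (Z=0, U=0, Y=1, V=2, X=3, W=1) weight 1/378
  (Z=0, U=0, Y=1, V=3, X=3, W=1) weight 1/378
  (Z=0, U=0, Y=2, V=1, X=3, W=0) weight 1/378
  (Z=0, U=0, Y=2, V=2, X=3, W=0) weight 1/378
  … 100 more
Group by W:
  weight(W=0) = 1/6
  weight(W=1) = 1/12
Total weight = 1/6 + 1/12 = 1/4
P(W=0 | obs) = 1/6 / 1/4 = 2/3
P(W=1 | obs) = 1/12 / 1/4 = 1/3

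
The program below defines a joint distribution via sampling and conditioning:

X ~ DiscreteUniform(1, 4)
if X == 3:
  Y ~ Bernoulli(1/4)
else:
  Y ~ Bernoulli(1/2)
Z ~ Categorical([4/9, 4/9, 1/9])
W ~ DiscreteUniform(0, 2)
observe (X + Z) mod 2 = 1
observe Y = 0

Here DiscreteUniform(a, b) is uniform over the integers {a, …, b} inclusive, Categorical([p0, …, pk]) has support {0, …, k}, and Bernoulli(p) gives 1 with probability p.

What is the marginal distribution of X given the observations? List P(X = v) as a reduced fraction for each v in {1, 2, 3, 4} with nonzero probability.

P(X=1) = 10/41, P(X=2) = 8/41, P(X=3) = 15/41, P(X=4) = 8/41

Enumerate traces; 18 have nonzero weight after conditioning:
  (X=1, Y=0, Z=0, W=0) weight 1/54
  (X=1, Y=0, Z=0, W=1) weight 1/54
  (X=1, Y=0, Z=0, W=2) weight 1/54
  (X=1, Y=0, Z=2, W=0) weight 1/216
  (X=1, Y=0, Z=2, W=1) weight 1/216
  (X=1, Y=0, Z=2, W=2) weight 1/216
  (X=2, Y=0, Z=1, W=0) weight 1/54
  (X=2, Y=0, Z=1, W=1) weight 1/54
  (X=3, Y=0, Z=0, W=0) weight 1/36
  (X=4, Y=0, Z=1, W=0) weight 1/54
  … 8 more
Group by X:
  weight(X=1) = 5/72
  weight(X=2) = 1/18
  weight(X=3) = 5/48
  weight(X=4) = 1/18
Total weight = 5/72 + 1/18 + 5/48 + 1/18 = 41/144
P(X=1 | obs) = 5/72 / 41/144 = 10/41
P(X=2 | obs) = 1/18 / 41/144 = 8/41
P(X=3 | obs) = 5/48 / 41/144 = 15/41
P(X=4 | obs) = 1/18 / 41/144 = 8/41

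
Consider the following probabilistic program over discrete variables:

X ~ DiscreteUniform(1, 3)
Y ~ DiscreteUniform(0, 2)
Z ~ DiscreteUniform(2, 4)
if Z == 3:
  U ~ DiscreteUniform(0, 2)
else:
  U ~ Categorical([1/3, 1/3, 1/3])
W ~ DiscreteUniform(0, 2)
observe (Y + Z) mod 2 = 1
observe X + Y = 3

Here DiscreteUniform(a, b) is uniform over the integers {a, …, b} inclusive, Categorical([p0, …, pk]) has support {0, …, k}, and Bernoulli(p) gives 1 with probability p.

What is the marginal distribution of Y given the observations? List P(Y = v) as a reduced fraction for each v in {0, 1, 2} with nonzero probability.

Enumerate traces; 36 have nonzero weight after conditioning:
  (X=1, Y=2, Z=3, U=0, W=0) weight 1/243
  (X=1, Y=2, Z=3, U=0, W=1) weight 1/243
  (X=1, Y=2, Z=3, U=0, W=2) weight 1/243
  (X=1, Y=2, Z=3, U=1, W=0) weight 1/243
  (X=1, Y=2, Z=3, U=1, W=1) weight 1/243
  (X=1, Y=2, Z=3, U=1, W=2) weight 1/243
  (X=1, Y=2, Z=3, U=2, W=0) weight 1/243
  (X=1, Y=2, Z=3, U=2, W=1) weight 1/243
  (X=2, Y=1, Z=2, U=0, W=0) weight 1/243
  (X=3, Y=0, Z=3, U=0, W=0) weight 1/243
  … 26 more
Group by Y:
  weight(Y=0) = 1/27
  weight(Y=1) = 2/27
  weight(Y=2) = 1/27
Total weight = 1/27 + 2/27 + 1/27 = 4/27
P(Y=0 | obs) = 1/27 / 4/27 = 1/4
P(Y=1 | obs) = 2/27 / 4/27 = 1/2
P(Y=2 | obs) = 1/27 / 4/27 = 1/4

P(Y=0) = 1/4, P(Y=1) = 1/2, P(Y=2) = 1/4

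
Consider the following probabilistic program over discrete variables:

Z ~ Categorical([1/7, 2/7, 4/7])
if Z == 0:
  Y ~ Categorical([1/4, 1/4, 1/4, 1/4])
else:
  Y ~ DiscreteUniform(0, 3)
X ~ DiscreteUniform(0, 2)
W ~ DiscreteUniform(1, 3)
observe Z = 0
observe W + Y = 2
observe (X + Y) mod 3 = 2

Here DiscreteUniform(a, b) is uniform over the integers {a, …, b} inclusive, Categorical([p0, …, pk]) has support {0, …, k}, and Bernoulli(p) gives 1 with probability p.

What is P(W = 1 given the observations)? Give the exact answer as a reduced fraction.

Enumerate traces; 2 have nonzero weight after conditioning:
  (Z=0, Y=0, X=2, W=2) weight 1/252
  (Z=0, Y=1, X=1, W=1) weight 1/252
Group by W:
  weight(W=1) = 1/252
  weight(W=2) = 1/252
Total weight = 1/252 + 1/252 = 1/126
P(W=1 | obs) = 1/252 / 1/126 = 1/2
P(W=2 | obs) = 1/252 / 1/126 = 1/2

P(W = 1 | obs) = 1/2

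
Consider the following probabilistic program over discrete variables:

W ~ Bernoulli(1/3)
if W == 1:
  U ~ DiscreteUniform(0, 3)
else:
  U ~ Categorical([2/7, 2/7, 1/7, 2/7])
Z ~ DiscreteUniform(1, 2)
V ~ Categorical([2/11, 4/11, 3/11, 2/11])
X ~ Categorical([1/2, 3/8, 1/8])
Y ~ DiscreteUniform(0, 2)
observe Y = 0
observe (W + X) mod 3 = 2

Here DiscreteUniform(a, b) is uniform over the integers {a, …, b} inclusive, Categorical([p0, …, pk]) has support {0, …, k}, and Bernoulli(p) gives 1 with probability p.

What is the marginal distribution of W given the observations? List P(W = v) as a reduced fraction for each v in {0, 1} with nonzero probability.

P(W=0) = 2/5, P(W=1) = 3/5

Enumerate traces; 64 have nonzero weight after conditioning:
  (W=0, U=0, Z=1, V=0, X=2, Y=0) weight 1/1386
  (W=0, U=0, Z=1, V=1, X=2, Y=0) weight 1/693
  (W=0, U=0, Z=1, V=2, X=2, Y=0) weight 1/924
  (W=0, U=0, Z=1, V=3, X=2, Y=0) weight 1/1386
  (W=0, U=0, Z=2, V=0, X=2, Y=0) weight 1/1386
  (W=0, U=0, Z=2, V=1, X=2, Y=0) weight 1/693
  (W=0, U=0, Z=2, V=2, X=2, Y=0) weight 1/924
  (W=0, U=0, Z=2, V=3, X=2, Y=0) weight 1/1386
  (W=1, U=0, Z=1, V=0, X=1, Y=0) weight 1/1056
  … 55 more
Group by W:
  weight(W=0) = 1/36
  weight(W=1) = 1/24
Total weight = 1/36 + 1/24 = 5/72
P(W=0 | obs) = 1/36 / 5/72 = 2/5
P(W=1 | obs) = 1/24 / 5/72 = 3/5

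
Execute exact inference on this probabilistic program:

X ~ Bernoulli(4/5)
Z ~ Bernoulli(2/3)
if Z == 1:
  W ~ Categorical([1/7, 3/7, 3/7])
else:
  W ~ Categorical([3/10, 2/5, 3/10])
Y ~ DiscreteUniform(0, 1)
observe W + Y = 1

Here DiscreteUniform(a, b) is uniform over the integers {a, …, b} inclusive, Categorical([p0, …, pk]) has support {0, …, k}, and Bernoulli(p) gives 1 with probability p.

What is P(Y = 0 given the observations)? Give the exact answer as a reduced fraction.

P(Y = 0 | obs) = 88/129

Enumerate traces; 8 have nonzero weight after conditioning:
  (X=0, Z=0, W=0, Y=1) weight 1/100
  (X=0, Z=0, W=1, Y=0) weight 1/75
  (X=0, Z=1, W=0, Y=1) weight 1/105
  (X=0, Z=1, W=1, Y=0) weight 1/35
  (X=1, Z=0, W=0, Y=1) weight 1/25
  (X=1, Z=0, W=1, Y=0) weight 4/75
  (X=1, Z=1, W=0, Y=1) weight 4/105
  (X=1, Z=1, W=1, Y=0) weight 4/35
Group by Y:
  weight(Y=0) = 22/105
  weight(Y=1) = 41/420
Total weight = 22/105 + 41/420 = 43/140
P(Y=0 | obs) = 22/105 / 43/140 = 88/129
P(Y=1 | obs) = 41/420 / 43/140 = 41/129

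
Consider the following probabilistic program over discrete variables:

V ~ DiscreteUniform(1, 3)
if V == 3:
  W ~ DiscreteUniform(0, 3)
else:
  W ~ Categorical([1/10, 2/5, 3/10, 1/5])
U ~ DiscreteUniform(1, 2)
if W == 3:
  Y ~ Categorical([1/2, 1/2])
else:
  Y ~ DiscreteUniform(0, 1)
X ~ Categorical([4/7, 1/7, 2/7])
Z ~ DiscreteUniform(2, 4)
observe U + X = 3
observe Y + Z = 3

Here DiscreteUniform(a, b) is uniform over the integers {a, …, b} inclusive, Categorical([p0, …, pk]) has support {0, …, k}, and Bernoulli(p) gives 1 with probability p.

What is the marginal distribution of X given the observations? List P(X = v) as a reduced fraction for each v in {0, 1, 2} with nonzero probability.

P(X=1) = 1/3, P(X=2) = 2/3

Enumerate traces; 48 have nonzero weight after conditioning:
  (V=1, W=0, U=1, Y=0, X=2, Z=3) weight 1/1260
  (V=1, W=0, U=1, Y=1, X=2, Z=2) weight 1/1260
  (V=1, W=0, U=2, Y=0, X=1, Z=3) weight 1/2520
  (V=1, W=0, U=2, Y=1, X=1, Z=2) weight 1/2520
  (V=1, W=1, U=1, Y=0, X=2, Z=3) weight 1/315
  (V=1, W=1, U=1, Y=1, X=2, Z=2) weight 1/315
  (V=1, W=1, U=2, Y=0, X=1, Z=3) weight 1/630
  (V=1, W=1, U=2, Y=1, X=1, Z=2) weight 1/630
  … 40 more
Group by X:
  weight(X=1) = 1/42
  weight(X=2) = 1/21
Total weight = 1/42 + 1/21 = 1/14
P(X=1 | obs) = 1/42 / 1/14 = 1/3
P(X=2 | obs) = 1/21 / 1/14 = 2/3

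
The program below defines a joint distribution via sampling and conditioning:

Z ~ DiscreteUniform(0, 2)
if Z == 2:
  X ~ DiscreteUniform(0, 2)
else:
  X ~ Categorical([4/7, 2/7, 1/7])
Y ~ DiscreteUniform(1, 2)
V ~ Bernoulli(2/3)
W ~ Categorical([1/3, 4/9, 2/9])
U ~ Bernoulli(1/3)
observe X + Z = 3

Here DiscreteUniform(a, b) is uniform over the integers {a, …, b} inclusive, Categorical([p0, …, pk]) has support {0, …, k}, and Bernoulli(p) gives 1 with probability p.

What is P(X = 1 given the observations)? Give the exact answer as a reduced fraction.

Enumerate traces; 48 have nonzero weight after conditioning:
  (Z=1, X=2, Y=1, V=0, W=0, U=0) weight 1/567
  (Z=1, X=2, Y=1, V=0, W=0, U=1) weight 1/1134
  (Z=1, X=2, Y=1, V=0, W=1, U=0) weight 4/1701
  (Z=1, X=2, Y=1, V=0, W=1, U=1) weight 2/1701
  (Z=1, X=2, Y=1, V=0, W=2, U=0) weight 2/1701
  (Z=1, X=2, Y=1, V=0, W=2, U=1) weight 1/1701
  (Z=1, X=2, Y=1, V=1, W=0, U=0) weight 2/567
  (Z=1, X=2, Y=1, V=1, W=0, U=1) weight 1/567
  (Z=2, X=1, Y=1, V=0, W=0, U=0) weight 1/243
  … 39 more
Group by X:
  weight(X=1) = 1/9
  weight(X=2) = 1/21
Total weight = 1/9 + 1/21 = 10/63
P(X=1 | obs) = 1/9 / 10/63 = 7/10
P(X=2 | obs) = 1/21 / 10/63 = 3/10

P(X = 1 | obs) = 7/10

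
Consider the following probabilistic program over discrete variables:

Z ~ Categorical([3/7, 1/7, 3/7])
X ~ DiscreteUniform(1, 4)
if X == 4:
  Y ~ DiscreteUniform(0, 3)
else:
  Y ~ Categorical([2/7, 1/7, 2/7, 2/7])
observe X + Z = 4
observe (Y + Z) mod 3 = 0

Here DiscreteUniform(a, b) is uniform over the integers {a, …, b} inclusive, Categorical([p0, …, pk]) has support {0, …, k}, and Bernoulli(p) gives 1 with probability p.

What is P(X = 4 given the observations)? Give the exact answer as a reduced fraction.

P(X = 4 | obs) = 21/31

Enumerate traces; 4 have nonzero weight after conditioning:
  (Z=0, X=4, Y=0) weight 3/112
  (Z=0, X=4, Y=3) weight 3/112
  (Z=1, X=3, Y=2) weight 1/98
  (Z=2, X=2, Y=1) weight 3/196
Group by X:
  weight(X=2) = 3/196
  weight(X=3) = 1/98
  weight(X=4) = 3/56
Total weight = 3/196 + 1/98 + 3/56 = 31/392
P(X=2 | obs) = 3/196 / 31/392 = 6/31
P(X=3 | obs) = 1/98 / 31/392 = 4/31
P(X=4 | obs) = 3/56 / 31/392 = 21/31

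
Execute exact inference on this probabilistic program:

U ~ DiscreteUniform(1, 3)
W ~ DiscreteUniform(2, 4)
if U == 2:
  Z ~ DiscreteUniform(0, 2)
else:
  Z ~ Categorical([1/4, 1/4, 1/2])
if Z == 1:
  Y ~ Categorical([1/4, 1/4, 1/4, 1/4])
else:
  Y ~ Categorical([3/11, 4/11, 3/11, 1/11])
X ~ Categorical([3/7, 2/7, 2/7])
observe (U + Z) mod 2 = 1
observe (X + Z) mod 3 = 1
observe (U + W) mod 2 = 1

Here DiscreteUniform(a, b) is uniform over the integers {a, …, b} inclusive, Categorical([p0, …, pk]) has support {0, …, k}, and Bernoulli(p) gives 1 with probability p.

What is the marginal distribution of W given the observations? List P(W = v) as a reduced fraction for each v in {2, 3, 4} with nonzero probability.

P(W=2) = 3/7, P(W=3) = 1/7, P(W=4) = 3/7

Enumerate traces; 36 have nonzero weight after conditioning:
  (U=1, W=2, Z=0, Y=0, X=1) weight 1/462
  (U=1, W=2, Z=0, Y=1, X=1) weight 2/693
  (U=1, W=2, Z=0, Y=2, X=1) weight 1/462
  (U=1, W=2, Z=0, Y=3, X=1) weight 1/1386
  (U=1, W=2, Z=2, Y=0, X=2) weight 1/231
  (U=1, W=2, Z=2, Y=1, X=2) weight 4/693
  (U=1, W=2, Z=2, Y=2, X=2) weight 1/231
  (U=1, W=2, Z=2, Y=3, X=2) weight 1/693
  (U=1, W=4, Z=0, Y=0, X=1) weight 1/462
  (U=2, W=3, Z=1, Y=0, X=0) weight 1/252
  … 26 more
Group by W:
  weight(W=2) = 1/21
  weight(W=3) = 1/63
  weight(W=4) = 1/21
Total weight = 1/21 + 1/63 + 1/21 = 1/9
P(W=2 | obs) = 1/21 / 1/9 = 3/7
P(W=3 | obs) = 1/63 / 1/9 = 1/7
P(W=4 | obs) = 1/21 / 1/9 = 3/7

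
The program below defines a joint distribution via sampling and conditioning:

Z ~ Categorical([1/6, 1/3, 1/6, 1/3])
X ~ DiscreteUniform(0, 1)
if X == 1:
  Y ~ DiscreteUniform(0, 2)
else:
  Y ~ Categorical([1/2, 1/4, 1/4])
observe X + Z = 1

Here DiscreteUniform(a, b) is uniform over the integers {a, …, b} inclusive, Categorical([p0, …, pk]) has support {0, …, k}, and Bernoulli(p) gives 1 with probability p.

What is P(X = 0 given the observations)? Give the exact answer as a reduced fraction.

P(X = 0 | obs) = 2/3

Enumerate traces; 6 have nonzero weight after conditioning:
  (Z=0, X=1, Y=0) weight 1/36
  (Z=0, X=1, Y=1) weight 1/36
  (Z=0, X=1, Y=2) weight 1/36
  (Z=1, X=0, Y=0) weight 1/12
  (Z=1, X=0, Y=1) weight 1/24
  (Z=1, X=0, Y=2) weight 1/24
Group by X:
  weight(X=0) = 1/6
  weight(X=1) = 1/12
Total weight = 1/6 + 1/12 = 1/4
P(X=0 | obs) = 1/6 / 1/4 = 2/3
P(X=1 | obs) = 1/12 / 1/4 = 1/3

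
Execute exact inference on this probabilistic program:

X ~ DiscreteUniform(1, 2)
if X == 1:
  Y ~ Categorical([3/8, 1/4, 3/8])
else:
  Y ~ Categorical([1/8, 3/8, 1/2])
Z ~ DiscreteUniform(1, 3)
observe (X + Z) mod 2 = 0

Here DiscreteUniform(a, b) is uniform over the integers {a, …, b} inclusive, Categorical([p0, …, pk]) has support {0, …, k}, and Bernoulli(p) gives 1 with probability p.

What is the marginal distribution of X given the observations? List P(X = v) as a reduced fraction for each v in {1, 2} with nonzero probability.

P(X=1) = 2/3, P(X=2) = 1/3

Enumerate traces; 9 have nonzero weight after conditioning:
  (X=1, Y=0, Z=1) weight 1/16
  (X=1, Y=0, Z=3) weight 1/16
  (X=1, Y=1, Z=1) weight 1/24
  (X=1, Y=1, Z=3) weight 1/24
  (X=1, Y=2, Z=1) weight 1/16
  (X=1, Y=2, Z=3) weight 1/16
  (X=2, Y=0, Z=2) weight 1/48
  (X=2, Y=1, Z=2) weight 1/16
  … 1 more
Group by X:
  weight(X=1) = 1/3
  weight(X=2) = 1/6
Total weight = 1/3 + 1/6 = 1/2
P(X=1 | obs) = 1/3 / 1/2 = 2/3
P(X=2 | obs) = 1/6 / 1/2 = 1/3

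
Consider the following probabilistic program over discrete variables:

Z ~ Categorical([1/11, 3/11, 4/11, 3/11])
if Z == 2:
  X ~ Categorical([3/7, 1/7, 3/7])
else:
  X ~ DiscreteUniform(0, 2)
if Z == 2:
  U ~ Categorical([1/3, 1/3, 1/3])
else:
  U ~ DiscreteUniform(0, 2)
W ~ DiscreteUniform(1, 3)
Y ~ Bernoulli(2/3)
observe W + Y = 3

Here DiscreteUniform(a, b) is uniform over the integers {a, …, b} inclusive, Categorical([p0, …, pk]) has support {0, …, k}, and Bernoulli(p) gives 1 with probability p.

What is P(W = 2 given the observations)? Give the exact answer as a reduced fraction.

P(W = 2 | obs) = 2/3

Enumerate traces; 72 have nonzero weight after conditioning:
  (Z=0, X=0, U=0, W=2, Y=1) weight 2/891
  (Z=0, X=0, U=0, W=3, Y=0) weight 1/891
  (Z=0, X=0, U=1, W=2, Y=1) weight 2/891
  (Z=0, X=0, U=1, W=3, Y=0) weight 1/891
  (Z=0, X=0, U=2, W=2, Y=1) weight 2/891
  (Z=0, X=0, U=2, W=3, Y=0) weight 1/891
  (Z=0, X=1, U=0, W=2, Y=1) weight 2/891
  (Z=0, X=1, U=0, W=3, Y=0) weight 1/891
  … 64 more
Group by W:
  weight(W=2) = 2/9
  weight(W=3) = 1/9
Total weight = 2/9 + 1/9 = 1/3
P(W=2 | obs) = 2/9 / 1/3 = 2/3
P(W=3 | obs) = 1/9 / 1/3 = 1/3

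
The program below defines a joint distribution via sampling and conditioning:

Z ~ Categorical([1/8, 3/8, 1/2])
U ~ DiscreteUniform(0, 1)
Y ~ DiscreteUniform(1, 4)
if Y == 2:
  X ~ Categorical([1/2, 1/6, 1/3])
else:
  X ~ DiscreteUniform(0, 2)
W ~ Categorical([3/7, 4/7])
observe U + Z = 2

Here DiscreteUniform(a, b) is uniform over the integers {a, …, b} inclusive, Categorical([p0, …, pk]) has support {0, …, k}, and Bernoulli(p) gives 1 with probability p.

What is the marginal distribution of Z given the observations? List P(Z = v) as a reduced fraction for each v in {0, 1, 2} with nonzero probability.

P(Z=1) = 3/7, P(Z=2) = 4/7

Enumerate traces; 48 have nonzero weight after conditioning:
  (Z=1, U=1, Y=1, X=0, W=0) weight 3/448
  (Z=1, U=1, Y=1, X=0, W=1) weight 1/112
  (Z=1, U=1, Y=1, X=1, W=0) weight 3/448
  (Z=1, U=1, Y=1, X=1, W=1) weight 1/112
  (Z=1, U=1, Y=1, X=2, W=0) weight 3/448
  (Z=1, U=1, Y=1, X=2, W=1) weight 1/112
  (Z=1, U=1, Y=2, X=0, W=0) weight 9/896
  (Z=1, U=1, Y=2, X=0, W=1) weight 3/224
  (Z=2, U=0, Y=1, X=0, W=0) weight 1/112
  … 39 more
Group by Z:
  weight(Z=1) = 3/16
  weight(Z=2) = 1/4
Total weight = 3/16 + 1/4 = 7/16
P(Z=1 | obs) = 3/16 / 7/16 = 3/7
P(Z=2 | obs) = 1/4 / 7/16 = 4/7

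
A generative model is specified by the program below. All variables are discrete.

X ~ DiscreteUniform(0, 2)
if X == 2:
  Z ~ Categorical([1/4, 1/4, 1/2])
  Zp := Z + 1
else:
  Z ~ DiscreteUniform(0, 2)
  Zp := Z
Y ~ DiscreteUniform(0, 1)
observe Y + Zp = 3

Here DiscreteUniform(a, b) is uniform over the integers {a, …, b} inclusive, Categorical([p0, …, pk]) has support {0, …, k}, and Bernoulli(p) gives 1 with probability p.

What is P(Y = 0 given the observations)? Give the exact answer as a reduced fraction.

Enumerate traces; 4 have nonzero weight after conditioning:
  (X=0, Z=2, Y=1) weight 1/18
  (X=1, Z=2, Y=1) weight 1/18
  (X=2, Z=1, Y=1) weight 1/24
  (X=2, Z=2, Y=0) weight 1/12
Group by Y:
  weight(Y=0) = 1/12
  weight(Y=1) = 11/72
Total weight = 1/12 + 11/72 = 17/72
P(Y=0 | obs) = 1/12 / 17/72 = 6/17
P(Y=1 | obs) = 11/72 / 17/72 = 11/17

P(Y = 0 | obs) = 6/17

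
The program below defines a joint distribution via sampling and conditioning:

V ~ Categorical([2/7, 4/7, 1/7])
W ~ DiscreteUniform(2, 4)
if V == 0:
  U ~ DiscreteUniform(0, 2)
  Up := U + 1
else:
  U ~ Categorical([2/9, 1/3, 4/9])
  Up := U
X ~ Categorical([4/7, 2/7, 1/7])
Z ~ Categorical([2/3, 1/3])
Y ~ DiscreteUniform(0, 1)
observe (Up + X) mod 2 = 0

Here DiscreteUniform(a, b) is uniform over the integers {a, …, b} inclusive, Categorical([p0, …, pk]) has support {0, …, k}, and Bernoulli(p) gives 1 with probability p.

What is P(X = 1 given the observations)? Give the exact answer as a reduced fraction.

P(X = 1 | obs) = 3/13

Enumerate traces; 168 have nonzero weight after conditioning:
  (V=0, W=2, U=0, X=1, Z=0, Y=0) weight 4/1323
  (V=0, W=2, U=0, X=1, Z=0, Y=1) weight 4/1323
  (V=0, W=2, U=0, X=1, Z=1, Y=0) weight 2/1323
  (V=0, W=2, U=0, X=1, Z=1, Y=1) weight 2/1323
  (V=0, W=2, U=1, X=0, Z=0, Y=0) weight 8/1323
  (V=0, W=2, U=1, X=0, Z=0, Y=1) weight 8/1323
  (V=0, W=2, U=1, X=0, Z=1, Y=0) weight 4/1323
  (V=0, W=2, U=1, X=0, Z=1, Y=1) weight 4/1323
  (V=0, W=2, U=1, X=2, Z=0, Y=0) weight 2/1323
  … 159 more
Group by X:
  weight(X=0) = 16/49
  weight(X=1) = 6/49
  weight(X=2) = 4/49
Total weight = 16/49 + 6/49 + 4/49 = 26/49
P(X=0 | obs) = 16/49 / 26/49 = 8/13
P(X=1 | obs) = 6/49 / 26/49 = 3/13
P(X=2 | obs) = 4/49 / 26/49 = 2/13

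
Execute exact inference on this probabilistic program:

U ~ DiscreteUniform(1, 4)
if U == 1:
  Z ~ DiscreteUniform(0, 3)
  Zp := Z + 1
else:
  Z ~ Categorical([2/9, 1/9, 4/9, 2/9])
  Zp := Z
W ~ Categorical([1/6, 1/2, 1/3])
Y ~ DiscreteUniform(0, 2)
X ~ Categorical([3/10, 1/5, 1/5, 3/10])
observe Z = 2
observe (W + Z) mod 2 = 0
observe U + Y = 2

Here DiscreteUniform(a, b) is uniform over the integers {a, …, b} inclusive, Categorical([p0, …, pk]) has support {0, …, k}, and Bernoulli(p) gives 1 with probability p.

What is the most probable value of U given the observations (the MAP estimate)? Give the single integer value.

argmax_v P(U = v | obs) = 2

Enumerate traces; 16 have nonzero weight after conditioning:
  (U=1, Z=2, W=0, Y=1, X=0) weight 1/960
  (U=1, Z=2, W=0, Y=1, X=1) weight 1/1440
  (U=1, Z=2, W=0, Y=1, X=2) weight 1/1440
  (U=1, Z=2, W=0, Y=1, X=3) weight 1/960
  (U=1, Z=2, W=2, Y=1, X=0) weight 1/480
  (U=1, Z=2, W=2, Y=1, X=1) weight 1/720
  (U=1, Z=2, W=2, Y=1, X=2) weight 1/720
  (U=1, Z=2, W=2, Y=1, X=3) weight 1/480
  (U=2, Z=2, W=0, Y=0, X=0) weight 1/540
  … 7 more
Group by U:
  weight(U=1) = 1/96
  weight(U=2) = 1/54
Total weight = 1/96 + 1/54 = 25/864
P(U=1 | obs) = 1/96 / 25/864 = 9/25
P(U=2 | obs) = 1/54 / 25/864 = 16/25
argmax = 2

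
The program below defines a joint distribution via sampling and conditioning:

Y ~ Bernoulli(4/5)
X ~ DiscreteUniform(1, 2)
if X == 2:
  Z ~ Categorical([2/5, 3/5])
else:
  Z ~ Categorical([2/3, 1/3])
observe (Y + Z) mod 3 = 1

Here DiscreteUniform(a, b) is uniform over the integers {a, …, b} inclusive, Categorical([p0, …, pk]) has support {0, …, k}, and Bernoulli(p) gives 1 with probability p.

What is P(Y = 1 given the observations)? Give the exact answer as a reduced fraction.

P(Y = 1 | obs) = 32/39

Enumerate traces; 4 have nonzero weight after conditioning:
  (Y=0, X=1, Z=1) weight 1/30
  (Y=0, X=2, Z=1) weight 3/50
  (Y=1, X=1, Z=0) weight 4/15
  (Y=1, X=2, Z=0) weight 4/25
Group by Y:
  weight(Y=0) = 7/75
  weight(Y=1) = 32/75
Total weight = 7/75 + 32/75 = 13/25
P(Y=0 | obs) = 7/75 / 13/25 = 7/39
P(Y=1 | obs) = 32/75 / 13/25 = 32/39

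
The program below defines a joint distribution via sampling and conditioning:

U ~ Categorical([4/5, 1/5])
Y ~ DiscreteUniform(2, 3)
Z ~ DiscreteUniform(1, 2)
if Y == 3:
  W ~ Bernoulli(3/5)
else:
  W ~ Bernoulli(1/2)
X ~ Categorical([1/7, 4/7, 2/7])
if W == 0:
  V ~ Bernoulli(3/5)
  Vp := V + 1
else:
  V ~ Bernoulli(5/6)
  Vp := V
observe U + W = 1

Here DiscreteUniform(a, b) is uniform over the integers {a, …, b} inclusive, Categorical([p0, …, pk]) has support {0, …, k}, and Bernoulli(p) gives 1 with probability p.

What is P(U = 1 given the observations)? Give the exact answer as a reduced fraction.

Enumerate traces; 48 have nonzero weight after conditioning:
  (U=0, Y=2, Z=1, W=1, X=0, V=0) weight 1/420
  (U=0, Y=2, Z=1, W=1, X=0, V=1) weight 1/84
  (U=0, Y=2, Z=1, W=1, X=1, V=0) weight 1/105
  (U=0, Y=2, Z=1, W=1, X=1, V=1) weight 1/21
  (U=0, Y=2, Z=1, W=1, X=2, V=0) weight 1/210
  (U=0, Y=2, Z=1, W=1, X=2, V=1) weight 1/42
  (U=0, Y=2, Z=2, W=1, X=0, V=0) weight 1/420
  (U=0, Y=2, Z=2, W=1, X=0, V=1) weight 1/84
  (U=1, Y=2, Z=1, W=0, X=0, V=0) weight 1/700
  … 39 more
Group by U:
  weight(U=0) = 11/25
  weight(U=1) = 9/100
Total weight = 11/25 + 9/100 = 53/100
P(U=0 | obs) = 11/25 / 53/100 = 44/53
P(U=1 | obs) = 9/100 / 53/100 = 9/53

P(U = 1 | obs) = 9/53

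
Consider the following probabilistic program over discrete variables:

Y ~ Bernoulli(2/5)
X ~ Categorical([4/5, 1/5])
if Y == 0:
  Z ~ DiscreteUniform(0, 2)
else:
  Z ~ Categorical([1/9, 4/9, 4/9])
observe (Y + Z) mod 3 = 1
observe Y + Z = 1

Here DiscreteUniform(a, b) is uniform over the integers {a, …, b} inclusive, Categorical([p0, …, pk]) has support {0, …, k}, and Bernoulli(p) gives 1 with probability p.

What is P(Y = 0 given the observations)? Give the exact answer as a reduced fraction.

P(Y = 0 | obs) = 9/11

Enumerate traces; 4 have nonzero weight after conditioning:
  (Y=0, X=0, Z=1) weight 4/25
  (Y=0, X=1, Z=1) weight 1/25
  (Y=1, X=0, Z=0) weight 8/225
  (Y=1, X=1, Z=0) weight 2/225
Group by Y:
  weight(Y=0) = 1/5
  weight(Y=1) = 2/45
Total weight = 1/5 + 2/45 = 11/45
P(Y=0 | obs) = 1/5 / 11/45 = 9/11
P(Y=1 | obs) = 2/45 / 11/45 = 2/11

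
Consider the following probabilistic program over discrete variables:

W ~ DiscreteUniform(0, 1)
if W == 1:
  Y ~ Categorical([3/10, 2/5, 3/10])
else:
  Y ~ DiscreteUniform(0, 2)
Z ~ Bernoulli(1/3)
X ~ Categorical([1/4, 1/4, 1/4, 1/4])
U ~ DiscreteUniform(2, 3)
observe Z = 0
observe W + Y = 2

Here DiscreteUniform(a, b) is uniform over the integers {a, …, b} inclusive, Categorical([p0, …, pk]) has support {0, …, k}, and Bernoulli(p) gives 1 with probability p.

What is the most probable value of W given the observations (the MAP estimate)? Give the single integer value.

argmax_v P(W = v | obs) = 1

Enumerate traces; 16 have nonzero weight after conditioning:
  (W=0, Y=2, Z=0, X=0, U=2) weight 1/72
  (W=0, Y=2, Z=0, X=0, U=3) weight 1/72
  (W=0, Y=2, Z=0, X=1, U=2) weight 1/72
  (W=0, Y=2, Z=0, X=1, U=3) weight 1/72
  (W=0, Y=2, Z=0, X=2, U=2) weight 1/72
  (W=0, Y=2, Z=0, X=2, U=3) weight 1/72
  (W=0, Y=2, Z=0, X=3, U=2) weight 1/72
  (W=0, Y=2, Z=0, X=3, U=3) weight 1/72
  (W=1, Y=1, Z=0, X=0, U=2) weight 1/60
  … 7 more
Group by W:
  weight(W=0) = 1/9
  weight(W=1) = 2/15
Total weight = 1/9 + 2/15 = 11/45
P(W=0 | obs) = 1/9 / 11/45 = 5/11
P(W=1 | obs) = 2/15 / 11/45 = 6/11
argmax = 1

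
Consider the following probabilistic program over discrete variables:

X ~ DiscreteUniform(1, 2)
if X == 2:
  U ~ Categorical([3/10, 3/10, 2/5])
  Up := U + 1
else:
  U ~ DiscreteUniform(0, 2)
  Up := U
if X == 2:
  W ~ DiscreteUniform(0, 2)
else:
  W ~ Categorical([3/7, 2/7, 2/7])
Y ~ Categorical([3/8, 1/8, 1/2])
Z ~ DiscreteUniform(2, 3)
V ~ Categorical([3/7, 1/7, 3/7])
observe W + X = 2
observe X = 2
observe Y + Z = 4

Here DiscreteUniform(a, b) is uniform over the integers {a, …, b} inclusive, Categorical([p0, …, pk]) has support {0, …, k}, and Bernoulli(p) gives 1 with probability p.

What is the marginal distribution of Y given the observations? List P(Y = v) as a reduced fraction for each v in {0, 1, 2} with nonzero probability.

Enumerate traces; 18 have nonzero weight after conditioning:
  (X=2, U=0, W=0, Y=1, Z=3, V=0) weight 3/2240
  (X=2, U=0, W=0, Y=1, Z=3, V=1) weight 1/2240
  (X=2, U=0, W=0, Y=1, Z=3, V=2) weight 3/2240
  (X=2, U=0, W=0, Y=2, Z=2, V=0) weight 3/560
  (X=2, U=0, W=0, Y=2, Z=2, V=1) weight 1/560
  (X=2, U=0, W=0, Y=2, Z=2, V=2) weight 3/560
  (X=2, U=1, W=0, Y=1, Z=3, V=0) weight 3/2240
  (X=2, U=1, W=0, Y=1, Z=3, V=1) weight 1/2240
  … 10 more
Group by Y:
  weight(Y=1) = 1/96
  weight(Y=2) = 1/24
Total weight = 1/96 + 1/24 = 5/96
P(Y=1 | obs) = 1/96 / 5/96 = 1/5
P(Y=2 | obs) = 1/24 / 5/96 = 4/5

P(Y=1) = 1/5, P(Y=2) = 4/5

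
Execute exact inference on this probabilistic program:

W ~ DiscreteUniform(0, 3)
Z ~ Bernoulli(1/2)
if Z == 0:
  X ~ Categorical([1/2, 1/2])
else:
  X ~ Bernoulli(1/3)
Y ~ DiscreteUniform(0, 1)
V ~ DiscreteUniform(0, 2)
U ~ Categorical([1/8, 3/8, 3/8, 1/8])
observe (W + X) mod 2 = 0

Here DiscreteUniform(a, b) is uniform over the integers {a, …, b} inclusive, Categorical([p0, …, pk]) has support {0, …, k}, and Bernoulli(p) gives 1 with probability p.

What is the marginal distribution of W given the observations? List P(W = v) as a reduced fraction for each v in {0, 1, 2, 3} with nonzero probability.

P(W=0) = 7/24, P(W=1) = 5/24, P(W=2) = 7/24, P(W=3) = 5/24

Enumerate traces; 192 have nonzero weight after conditioning:
  (W=0, Z=0, X=0, Y=0, V=0, U=0) weight 1/768
  (W=0, Z=0, X=0, Y=0, V=0, U=1) weight 1/256
  (W=0, Z=0, X=0, Y=0, V=0, U=2) weight 1/256
  (W=0, Z=0, X=0, Y=0, V=0, U=3) weight 1/768
  (W=0, Z=0, X=0, Y=0, V=1, U=0) weight 1/768
  (W=0, Z=0, X=0, Y=0, V=1, U=1) weight 1/256
  (W=0, Z=0, X=0, Y=0, V=1, U=2) weight 1/256
  (W=0, Z=0, X=0, Y=0, V=1, U=3) weight 1/768
  (W=1, Z=0, X=1, Y=0, V=0, U=0) weight 1/768
  (W=2, Z=0, X=0, Y=0, V=0, U=0) weight 1/768
  … 182 more
Group by W:
  weight(W=0) = 7/48
  weight(W=1) = 5/48
  weight(W=2) = 7/48
  weight(W=3) = 5/48
Total weight = 7/48 + 5/48 + 7/48 + 5/48 = 1/2
P(W=0 | obs) = 7/48 / 1/2 = 7/24
P(W=1 | obs) = 5/48 / 1/2 = 5/24
P(W=2 | obs) = 7/48 / 1/2 = 7/24
P(W=3 | obs) = 5/48 / 1/2 = 5/24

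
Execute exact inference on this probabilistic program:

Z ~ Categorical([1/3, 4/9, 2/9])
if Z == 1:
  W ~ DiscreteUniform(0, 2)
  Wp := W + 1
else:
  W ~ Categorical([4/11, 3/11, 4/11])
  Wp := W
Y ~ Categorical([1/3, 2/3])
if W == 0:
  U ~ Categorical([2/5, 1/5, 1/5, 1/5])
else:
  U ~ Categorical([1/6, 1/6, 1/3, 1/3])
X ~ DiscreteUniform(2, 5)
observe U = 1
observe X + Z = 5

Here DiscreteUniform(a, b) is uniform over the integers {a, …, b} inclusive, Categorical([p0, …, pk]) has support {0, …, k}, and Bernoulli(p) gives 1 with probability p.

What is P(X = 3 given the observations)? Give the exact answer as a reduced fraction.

Enumerate traces; 18 have nonzero weight after conditioning:
  (Z=0, W=0, Y=0, U=1, X=5) weight 1/495
  (Z=0, W=0, Y=1, U=1, X=5) weight 2/495
  (Z=0, W=1, Y=0, U=1, X=5) weight 1/792
  (Z=0, W=1, Y=1, U=1, X=5) weight 1/396
  (Z=0, W=2, Y=0, U=1, X=5) weight 1/594
  (Z=0, W=2, Y=1, U=1, X=5) weight 1/297
  (Z=1, W=0, Y=0, U=1, X=4) weight 1/405
  (Z=1, W=0, Y=1, U=1, X=4) weight 2/405
  (Z=2, W=0, Y=0, U=1, X=3) weight 2/1485
  … 9 more
Group by X:
  weight(X=3) = 59/5940
  weight(X=4) = 8/405
  weight(X=5) = 59/3960
Total weight = 59/5940 + 8/405 + 59/3960 = 1589/35640
P(X=3 | obs) = 59/5940 / 1589/35640 = 354/1589
P(X=4 | obs) = 8/405 / 1589/35640 = 704/1589
P(X=5 | obs) = 59/3960 / 1589/35640 = 531/1589

P(X = 3 | obs) = 354/1589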